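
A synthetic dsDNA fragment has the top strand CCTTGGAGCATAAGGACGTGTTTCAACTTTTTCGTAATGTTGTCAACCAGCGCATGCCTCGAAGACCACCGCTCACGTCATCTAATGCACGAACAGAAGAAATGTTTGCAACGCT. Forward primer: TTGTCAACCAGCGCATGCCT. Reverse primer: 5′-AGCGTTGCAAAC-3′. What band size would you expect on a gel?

The forward primer matches the template at positions 40–59.
Taking the reverse complement of AGCGTTGCAAAC gives GTTTGCAACGCT, found at positions 104–115 on the template; the primer anneals here to the top strand with its 3' end pointing upstream.
Product length = (reverse-primer end) − (forward-primer start) + 1 = 115 − 40 + 1 = 76 bp.

76 bp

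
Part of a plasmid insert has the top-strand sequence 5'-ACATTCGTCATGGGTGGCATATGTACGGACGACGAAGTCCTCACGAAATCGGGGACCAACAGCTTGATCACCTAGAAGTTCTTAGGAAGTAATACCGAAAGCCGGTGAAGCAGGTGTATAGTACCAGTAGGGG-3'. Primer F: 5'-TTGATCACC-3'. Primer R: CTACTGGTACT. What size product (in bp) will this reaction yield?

67 bp

Forward primer TTGATCACC is found on the top strand at positions 64–72.
The reverse primer's reverse complement is AGTACCAGTAG, which matches the template at positions 120–130.
The product runs from position 64 to position 130, so its length is 130 − 64 + 1 = 67 bp.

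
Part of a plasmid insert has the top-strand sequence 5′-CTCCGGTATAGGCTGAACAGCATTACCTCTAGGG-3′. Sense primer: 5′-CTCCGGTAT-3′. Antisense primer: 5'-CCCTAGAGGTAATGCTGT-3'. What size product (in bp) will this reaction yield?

34 bp

The forward primer matches the template at positions 1–9.
Reverse complement of the reverse primer: ACAGCATTACCTCTAGGG. This occurs on the top strand at positions 17–34.
The product runs from position 1 to position 34, so its length is 34 − 1 + 1 = 34 bp.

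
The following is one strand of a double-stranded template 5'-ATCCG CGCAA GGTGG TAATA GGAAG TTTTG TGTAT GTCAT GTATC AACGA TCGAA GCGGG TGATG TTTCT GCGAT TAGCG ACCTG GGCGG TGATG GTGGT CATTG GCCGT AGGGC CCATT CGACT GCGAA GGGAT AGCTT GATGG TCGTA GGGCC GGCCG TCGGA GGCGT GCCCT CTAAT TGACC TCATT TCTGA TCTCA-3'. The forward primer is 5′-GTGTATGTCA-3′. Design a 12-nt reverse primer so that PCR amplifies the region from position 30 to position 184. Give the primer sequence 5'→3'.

5'-GTCAATTAGAGG-3'

The product's 3' end on the top strand is position 184.
The reverse primer anneals to the top strand over positions 173–184, i.e. to CCTCTAATTGAC.
Its sequence written 5'→3' is the reverse complement: GTCAATTAGAGG.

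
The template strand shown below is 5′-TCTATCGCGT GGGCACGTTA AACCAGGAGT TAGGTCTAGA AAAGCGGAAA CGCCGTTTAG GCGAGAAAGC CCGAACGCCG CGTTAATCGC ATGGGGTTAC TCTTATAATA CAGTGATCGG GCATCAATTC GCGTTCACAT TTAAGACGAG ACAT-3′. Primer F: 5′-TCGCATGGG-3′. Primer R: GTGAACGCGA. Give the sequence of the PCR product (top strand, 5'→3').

Scanning the template, TCGCATGGG occurs at positions 87–95; this primer anneals to the bottom strand there with its 3' end pointing downstream.
The reverse primer's reverse complement is TCGCGTTCAC, which matches the template at positions 129–138.
The product is the template from position 87 through 138 (52 bp).

5'-TCGCATGGGGTTACTCTTATAATACAGTGATCGGGCATCAATTCGCGTTCAC-3'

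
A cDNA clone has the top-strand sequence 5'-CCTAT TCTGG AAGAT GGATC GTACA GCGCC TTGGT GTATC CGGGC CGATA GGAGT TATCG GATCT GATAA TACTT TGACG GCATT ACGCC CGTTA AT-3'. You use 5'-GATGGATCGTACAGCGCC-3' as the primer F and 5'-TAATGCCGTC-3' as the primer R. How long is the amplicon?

Scanning the template, GATGGATCGTACAGCGCC occurs at positions 13–30; this primer anneals to the bottom strand there with its 3' end pointing downstream.
Reverse complement of the reverse primer: GACGGCATTA. This occurs on the top strand at positions 77–86.
Amplicon spans positions 13–86: 74 bp.

74 bp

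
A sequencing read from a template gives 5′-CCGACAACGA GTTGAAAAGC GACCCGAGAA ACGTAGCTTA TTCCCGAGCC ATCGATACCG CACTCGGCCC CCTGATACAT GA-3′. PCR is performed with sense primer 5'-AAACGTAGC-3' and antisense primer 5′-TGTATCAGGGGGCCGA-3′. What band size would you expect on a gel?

51 bp

Scanning the template, AAACGTAGC occurs at positions 29–37; this primer anneals to the bottom strand there with its 3' end pointing downstream.
Taking the reverse complement of TGTATCAGGGGGCCGA gives TCGGCCCCCTGATACA, found at positions 64–79 on the template; the primer anneals here to the top strand with its 3' end pointing upstream.
The product runs from position 29 to position 79, so its length is 79 − 29 + 1 = 51 bp.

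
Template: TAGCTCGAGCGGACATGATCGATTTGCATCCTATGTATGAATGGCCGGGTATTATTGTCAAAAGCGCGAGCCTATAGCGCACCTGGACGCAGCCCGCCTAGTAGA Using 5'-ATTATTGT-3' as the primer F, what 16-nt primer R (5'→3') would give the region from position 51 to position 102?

5'-ACTAGGCGGGCTGCGT-3'

The product's 3' end on the top strand is position 102.
The reverse primer anneals to the top strand over positions 87–102, i.e. to ACGCAGCCCGCCTAGT.
Its sequence written 5'→3' is the reverse complement: ACTAGGCGGGCTGCGT.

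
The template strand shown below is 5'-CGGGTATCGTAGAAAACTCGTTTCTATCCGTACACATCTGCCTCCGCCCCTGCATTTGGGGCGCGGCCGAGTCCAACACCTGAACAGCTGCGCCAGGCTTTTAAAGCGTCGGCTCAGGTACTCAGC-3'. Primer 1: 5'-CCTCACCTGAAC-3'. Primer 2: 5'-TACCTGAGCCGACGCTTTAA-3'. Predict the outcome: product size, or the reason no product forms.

Primer 1 (CCTCACCTGAAC) does not match the top strand, and its reverse complement GTTCAGGTGAGG does not match either.
With no annealing site for primer 1, no amplification occurs.

No product — primer 1 has no binding site in the template.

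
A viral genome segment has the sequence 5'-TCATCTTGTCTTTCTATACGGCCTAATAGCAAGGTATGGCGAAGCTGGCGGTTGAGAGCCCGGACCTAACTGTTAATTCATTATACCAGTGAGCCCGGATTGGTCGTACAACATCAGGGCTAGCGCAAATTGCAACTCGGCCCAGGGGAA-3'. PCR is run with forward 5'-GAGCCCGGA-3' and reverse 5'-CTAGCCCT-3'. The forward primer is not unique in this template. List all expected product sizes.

The forward primer GAGCCCGGA matches the top strand at positions 56–64, 91–99.
The reverse primer's reverse complement is AGGGCTAG, matching at positions 116–123.
Each forward site pairs with the reverse site to give a product ending at position 123: sizes 68, 33 bp.

68 bp, 33 bp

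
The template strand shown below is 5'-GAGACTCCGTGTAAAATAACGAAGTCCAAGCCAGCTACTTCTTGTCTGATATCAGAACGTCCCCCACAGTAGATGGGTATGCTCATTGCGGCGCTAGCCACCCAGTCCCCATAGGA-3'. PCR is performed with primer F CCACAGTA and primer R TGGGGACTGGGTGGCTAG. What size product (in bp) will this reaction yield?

Scanning the template, CCACAGTA occurs at positions 64–71; this primer anneals to the bottom strand there with its 3' end pointing downstream.
Reverse complement of the reverse primer: CTAGCCACCCAGTCCCCA. This occurs on the top strand at positions 94–111.
The product runs from position 64 to position 111, so its length is 111 − 64 + 1 = 48 bp.

48 bp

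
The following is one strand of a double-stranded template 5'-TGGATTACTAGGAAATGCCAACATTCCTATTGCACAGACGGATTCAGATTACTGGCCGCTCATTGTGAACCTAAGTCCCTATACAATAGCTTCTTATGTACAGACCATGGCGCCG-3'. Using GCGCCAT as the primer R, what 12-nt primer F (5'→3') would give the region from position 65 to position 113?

The reverse primer's reverse complement ATGGCGC matches the template at positions 107–113; the product starts at position 65.
The forward primer is identical to the top strand over positions 65–76: GTGAACCTAAGT.

5'-GTGAACCTAAGT-3'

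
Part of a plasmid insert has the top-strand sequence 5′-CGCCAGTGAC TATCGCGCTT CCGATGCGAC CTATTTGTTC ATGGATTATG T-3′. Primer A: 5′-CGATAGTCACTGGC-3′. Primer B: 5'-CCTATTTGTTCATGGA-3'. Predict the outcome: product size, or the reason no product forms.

Primer A (CGATAGTCACTGGC) has reverse complement GCCAGTGACTATCG, which matches the top strand at positions 2–15; primer A anneals to the top strand there with its 3' end pointing upstream toward position 2.
Primer B (CCTATTTGTTCATGGA) matches the top strand directly at positions 30–45; it anneals to the bottom strand with its 3' end pointing downstream toward position 45.
The 3' ends diverge (primer A extends toward position 1, primer B toward position 51), so the primers never converge on a shared product.

No product — the primers' 3' ends point away from each other.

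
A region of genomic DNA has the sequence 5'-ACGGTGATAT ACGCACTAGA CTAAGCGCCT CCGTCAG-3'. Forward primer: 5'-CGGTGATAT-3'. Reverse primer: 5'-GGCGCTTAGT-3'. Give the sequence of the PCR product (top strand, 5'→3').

5'-CGGTGATATACGCACTAGACTAAGCGCC-3'

Forward primer CGGTGATAT is found on the top strand at positions 2–10.
The reverse primer's reverse complement is ACTAAGCGCC, which matches the template at positions 20–29.
The product is the template from position 2 through 29 (28 bp).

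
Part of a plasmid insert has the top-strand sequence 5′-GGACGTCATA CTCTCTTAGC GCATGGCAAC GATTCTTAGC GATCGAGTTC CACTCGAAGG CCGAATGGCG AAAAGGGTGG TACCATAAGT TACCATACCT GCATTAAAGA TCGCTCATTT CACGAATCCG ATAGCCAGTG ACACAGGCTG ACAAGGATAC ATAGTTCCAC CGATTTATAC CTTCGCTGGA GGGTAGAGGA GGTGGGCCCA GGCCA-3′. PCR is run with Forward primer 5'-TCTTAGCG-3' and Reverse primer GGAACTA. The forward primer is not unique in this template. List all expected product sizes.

The forward primer TCTTAGCG matches the top strand at positions 14–21, 34–41.
The reverse primer's reverse complement is TAGTTCC, matching at positions 162–168.
Each forward site pairs with the reverse site to give a product ending at position 168: sizes 155, 135 bp.

155 bp, 135 bp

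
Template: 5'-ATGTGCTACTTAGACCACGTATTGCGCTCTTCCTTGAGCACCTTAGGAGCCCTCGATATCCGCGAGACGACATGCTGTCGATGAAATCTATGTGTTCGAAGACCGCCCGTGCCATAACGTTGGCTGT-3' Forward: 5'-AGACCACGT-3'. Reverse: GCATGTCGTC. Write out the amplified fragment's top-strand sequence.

The forward primer matches the template at positions 12–20.
Reverse complement of the reverse primer: GACGACATGC. This occurs on the top strand at positions 66–75.
The product is the template from position 12 through 75 (64 bp).

5'-AGACCACGTATTGCGCTCTTCCTTGAGCACCTTAGGAGCCCTCGATATCCGCGAGACGACATGC-3'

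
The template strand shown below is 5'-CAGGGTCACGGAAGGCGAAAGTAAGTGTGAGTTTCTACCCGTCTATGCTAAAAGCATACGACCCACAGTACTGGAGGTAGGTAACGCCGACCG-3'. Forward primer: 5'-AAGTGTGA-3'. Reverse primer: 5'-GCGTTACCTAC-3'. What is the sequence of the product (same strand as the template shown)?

Forward primer AAGTGTGA is found on the top strand at positions 23–30.
Reverse complement of the reverse primer: GTAGGTAACGC. This occurs on the top strand at positions 77–87.
The product is the template from position 23 through 87 (65 bp).

5'-AAGTGTGAGTTTCTACCCGTCTATGCTAAAAGCATACGACCCACAGTACTGGAGGTAGGTAACGC-3'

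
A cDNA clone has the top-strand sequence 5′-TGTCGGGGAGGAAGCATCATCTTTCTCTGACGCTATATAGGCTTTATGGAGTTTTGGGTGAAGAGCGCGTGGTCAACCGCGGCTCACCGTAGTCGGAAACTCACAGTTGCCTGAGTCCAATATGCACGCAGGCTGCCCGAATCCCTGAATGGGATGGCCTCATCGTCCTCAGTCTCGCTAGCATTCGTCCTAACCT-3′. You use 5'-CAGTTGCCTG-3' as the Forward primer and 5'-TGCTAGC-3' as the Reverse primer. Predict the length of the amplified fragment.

Forward primer CAGTTGCCTG is found on the top strand at positions 104–113.
The reverse primer's reverse complement is GCTAGCA, which matches the template at positions 177–183.
Amplicon spans positions 104–183: 80 bp.

80 bp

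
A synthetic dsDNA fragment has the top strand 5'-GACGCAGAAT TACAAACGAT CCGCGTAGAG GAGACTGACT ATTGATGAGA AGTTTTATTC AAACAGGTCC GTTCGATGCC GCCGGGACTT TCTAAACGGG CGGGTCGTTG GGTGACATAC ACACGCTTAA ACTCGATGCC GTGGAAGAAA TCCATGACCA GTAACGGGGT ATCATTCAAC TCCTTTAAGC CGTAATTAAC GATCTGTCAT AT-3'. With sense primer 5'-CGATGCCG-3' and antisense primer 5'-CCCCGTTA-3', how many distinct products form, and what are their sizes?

The forward primer CGATGCCG matches the top strand at positions 74–81, 134–141.
The reverse primer's reverse complement is TAACGGGG, matching at positions 162–169.
Each forward site pairs with the reverse site to give a product ending at position 169: sizes 96, 36 bp.

Two products: 96 bp, 36 bp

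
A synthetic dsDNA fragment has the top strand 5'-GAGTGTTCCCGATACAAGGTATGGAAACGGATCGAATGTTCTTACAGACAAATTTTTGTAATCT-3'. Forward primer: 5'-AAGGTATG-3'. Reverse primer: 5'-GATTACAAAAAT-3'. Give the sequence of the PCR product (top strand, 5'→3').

The forward primer matches the template at positions 16–23.
The reverse primer's reverse complement is ATTTTTGTAATC, which matches the template at positions 52–63.
The product is the template from position 16 through 63 (48 bp).

5'-AAGGTATGGAAACGGATCGAATGTTCTTACAGACAAATTTTTGTAATC-3'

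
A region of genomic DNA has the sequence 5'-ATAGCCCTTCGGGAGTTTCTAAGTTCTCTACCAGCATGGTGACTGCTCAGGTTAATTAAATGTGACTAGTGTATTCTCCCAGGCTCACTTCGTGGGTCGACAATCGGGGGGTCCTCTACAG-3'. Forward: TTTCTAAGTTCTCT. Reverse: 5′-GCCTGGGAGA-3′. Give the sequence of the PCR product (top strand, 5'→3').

5'-TTTCTAAGTTCTCTACCAGCATGGTGACTGCTCAGGTTAATTAAATGTGACTAGTGTATTCTCCCAGGC-3'

Forward primer TTTCTAAGTTCTCT is found on the top strand at positions 16–29.
Taking the reverse complement of GCCTGGGAGA gives TCTCCCAGGC, found at positions 75–84 on the template; the primer anneals here to the top strand with its 3' end pointing upstream.
The product is the template from position 16 through 84 (69 bp).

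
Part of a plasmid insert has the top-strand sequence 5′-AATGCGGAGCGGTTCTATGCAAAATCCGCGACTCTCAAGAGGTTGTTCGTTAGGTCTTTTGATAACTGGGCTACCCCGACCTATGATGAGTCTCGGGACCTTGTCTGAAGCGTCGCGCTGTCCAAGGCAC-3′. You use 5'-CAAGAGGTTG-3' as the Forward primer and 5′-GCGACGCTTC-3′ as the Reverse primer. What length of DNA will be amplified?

Forward primer CAAGAGGTTG is found on the top strand at positions 36–45.
The reverse primer's reverse complement is GAAGCGTCGC, which matches the template at positions 107–116.
Amplicon spans positions 36–116: 81 bp.

81 bp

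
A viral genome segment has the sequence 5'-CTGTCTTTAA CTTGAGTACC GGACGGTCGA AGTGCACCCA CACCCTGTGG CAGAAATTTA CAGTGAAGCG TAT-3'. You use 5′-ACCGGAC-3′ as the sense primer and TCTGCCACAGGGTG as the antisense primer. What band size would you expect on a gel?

The forward primer matches the template at positions 18–24.
The reverse primer's reverse complement is CACCCTGTGGCAGA, which matches the template at positions 41–54.
Amplicon spans positions 18–54: 37 bp.

37 bp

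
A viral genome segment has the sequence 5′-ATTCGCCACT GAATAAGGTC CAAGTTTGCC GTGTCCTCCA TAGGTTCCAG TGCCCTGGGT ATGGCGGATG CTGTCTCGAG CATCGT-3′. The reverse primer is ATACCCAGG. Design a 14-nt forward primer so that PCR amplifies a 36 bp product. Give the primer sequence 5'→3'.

5'-TGCCGTGTCCTCCA-3'

The reverse primer's reverse complement CCTGGGTAT matches the template at positions 54–62, so the product ends at position 62.
A 36 bp product then starts at position 62 − 36 + 1 = 27.
The forward primer is identical to the top strand there: TGCCGTGTCCTCCA.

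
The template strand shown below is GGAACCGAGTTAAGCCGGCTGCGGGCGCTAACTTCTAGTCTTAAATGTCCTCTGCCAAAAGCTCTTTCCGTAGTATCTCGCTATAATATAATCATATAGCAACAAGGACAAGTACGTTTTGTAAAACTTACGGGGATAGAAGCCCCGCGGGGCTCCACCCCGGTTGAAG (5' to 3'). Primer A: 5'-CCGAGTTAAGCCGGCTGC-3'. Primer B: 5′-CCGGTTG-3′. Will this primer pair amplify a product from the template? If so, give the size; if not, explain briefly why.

Primer A (CCGAGTTAAGCCGGCTGC) matches the top strand at positions 5–22 (3' end points downstream).
Primer B (CCGGTTG) also matches the top strand directly, at positions 160–166 — its reverse complement CAACCGG is not present.
Both primers anneal to the bottom strand with 3' ends pointing the same way, so neither can prime synthesis back toward the other.

No product — both primers anneal to the same strand and extend in the same direction.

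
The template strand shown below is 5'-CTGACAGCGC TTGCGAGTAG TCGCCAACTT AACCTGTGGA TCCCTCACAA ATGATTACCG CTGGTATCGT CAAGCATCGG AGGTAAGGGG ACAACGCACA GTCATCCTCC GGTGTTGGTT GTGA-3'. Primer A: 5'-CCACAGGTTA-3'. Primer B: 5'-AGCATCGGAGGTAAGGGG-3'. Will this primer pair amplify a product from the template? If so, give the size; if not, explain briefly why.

Primer A (CCACAGGTTA) has reverse complement TAACCTGTGG, which matches the top strand at positions 30–39; primer A anneals to the top strand there with its 3' end pointing upstream toward position 30.
Primer B (AGCATCGGAGGTAAGGGG) matches the top strand directly at positions 73–90; it anneals to the bottom strand with its 3' end pointing downstream toward position 90.
The 3' ends diverge (primer A extends toward position 1, primer B toward position 124), so the primers never converge on a shared product.

No product — the primers' 3' ends point away from each other.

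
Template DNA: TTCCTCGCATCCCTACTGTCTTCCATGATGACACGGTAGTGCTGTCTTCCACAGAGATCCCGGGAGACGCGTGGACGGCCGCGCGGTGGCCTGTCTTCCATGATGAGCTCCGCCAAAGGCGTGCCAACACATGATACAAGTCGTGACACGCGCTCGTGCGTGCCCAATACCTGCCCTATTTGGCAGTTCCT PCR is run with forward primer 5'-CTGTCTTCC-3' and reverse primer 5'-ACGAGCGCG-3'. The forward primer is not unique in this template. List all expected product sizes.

142 bp, 116 bp, 67 bp

The forward primer CTGTCTTCC matches the top strand at positions 16–24, 42–50, 91–99.
The reverse primer's reverse complement is CGCGCTCGT, matching at positions 149–157.
Each forward site pairs with the reverse site to give a product ending at position 157: sizes 142, 116, 67 bp.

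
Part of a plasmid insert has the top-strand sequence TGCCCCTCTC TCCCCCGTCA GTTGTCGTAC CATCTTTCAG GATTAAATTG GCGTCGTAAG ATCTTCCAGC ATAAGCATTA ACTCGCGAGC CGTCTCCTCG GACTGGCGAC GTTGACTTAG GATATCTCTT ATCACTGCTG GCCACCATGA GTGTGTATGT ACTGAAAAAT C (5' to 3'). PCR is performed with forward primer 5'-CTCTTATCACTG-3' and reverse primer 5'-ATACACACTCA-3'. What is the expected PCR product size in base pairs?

33 bp

Forward primer CTCTTATCACTG is found on the top strand at positions 126–137.
The reverse primer's reverse complement is TGAGTGTGTAT, which matches the template at positions 148–158.
Amplicon spans positions 126–158: 33 bp.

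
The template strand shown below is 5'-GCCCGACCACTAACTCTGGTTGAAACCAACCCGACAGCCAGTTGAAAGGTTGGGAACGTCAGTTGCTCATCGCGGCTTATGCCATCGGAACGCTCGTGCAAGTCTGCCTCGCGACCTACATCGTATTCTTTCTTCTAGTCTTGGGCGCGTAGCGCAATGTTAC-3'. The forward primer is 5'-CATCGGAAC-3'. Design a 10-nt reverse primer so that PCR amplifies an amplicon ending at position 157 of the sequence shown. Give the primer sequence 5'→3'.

The forward primer binds at positions 83–91; the product's 3' end on the top strand is position 157.
The reverse primer anneals to the top strand over positions 148–157, i.e. to CGTAGCGCAA.
Its sequence written 5'→3' is the reverse complement: TTGCGCTACG.

5'-TTGCGCTACG-3'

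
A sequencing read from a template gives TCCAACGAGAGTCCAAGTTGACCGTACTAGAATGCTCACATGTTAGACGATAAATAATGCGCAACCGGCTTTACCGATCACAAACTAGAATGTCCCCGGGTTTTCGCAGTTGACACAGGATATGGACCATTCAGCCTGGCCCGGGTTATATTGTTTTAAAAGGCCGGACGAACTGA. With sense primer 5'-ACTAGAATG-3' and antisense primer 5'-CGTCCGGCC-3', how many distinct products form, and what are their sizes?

The forward primer ACTAGAATG matches the top strand at positions 26–34, 84–92.
The reverse primer's reverse complement is GGCCGGACG, matching at positions 162–170.
Each forward site pairs with the reverse site to give a product ending at position 170: sizes 145, 87 bp.

Two products: 145 bp, 87 bp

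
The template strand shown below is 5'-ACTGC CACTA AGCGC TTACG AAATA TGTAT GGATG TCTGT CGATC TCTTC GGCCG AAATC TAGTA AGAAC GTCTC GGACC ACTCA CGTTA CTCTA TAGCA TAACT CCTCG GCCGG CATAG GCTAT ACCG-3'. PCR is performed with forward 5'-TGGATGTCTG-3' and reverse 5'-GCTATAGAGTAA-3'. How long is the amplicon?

The forward primer matches the template at positions 30–39.
Reverse complement of the reverse primer: TTACTCTATAGC. This occurs on the top strand at positions 88–99.
Product length = (reverse-primer end) − (forward-primer start) + 1 = 99 − 30 + 1 = 70 bp.

70 bp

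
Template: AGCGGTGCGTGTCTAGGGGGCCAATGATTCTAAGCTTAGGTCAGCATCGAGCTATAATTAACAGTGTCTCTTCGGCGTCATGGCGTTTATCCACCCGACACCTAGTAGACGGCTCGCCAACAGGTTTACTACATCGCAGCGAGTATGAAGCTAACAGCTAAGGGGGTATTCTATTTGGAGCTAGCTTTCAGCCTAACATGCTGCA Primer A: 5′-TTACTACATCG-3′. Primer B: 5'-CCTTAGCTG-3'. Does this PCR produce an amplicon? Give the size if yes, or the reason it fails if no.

Primer A (TTACTACATCG) matches the top strand at positions 126–136; it acts as a forward primer.
Primer B's reverse complement is CAGCTAAGG, matching the top strand at positions 155–163; it acts as a reverse primer.
The 3' ends face each other across positions 126–163, giving a 38 bp product.

Yes — a 38 bp product.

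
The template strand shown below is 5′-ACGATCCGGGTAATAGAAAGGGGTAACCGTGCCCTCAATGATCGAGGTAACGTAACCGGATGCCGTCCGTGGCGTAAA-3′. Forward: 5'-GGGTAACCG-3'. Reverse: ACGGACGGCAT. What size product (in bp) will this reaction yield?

50 bp

Scanning the template, GGGTAACCG occurs at positions 21–29; this primer anneals to the bottom strand there with its 3' end pointing downstream.
The reverse primer's reverse complement is ATGCCGTCCGT, which matches the template at positions 60–70.
Product length = (reverse-primer end) − (forward-primer start) + 1 = 70 − 21 + 1 = 50 bp.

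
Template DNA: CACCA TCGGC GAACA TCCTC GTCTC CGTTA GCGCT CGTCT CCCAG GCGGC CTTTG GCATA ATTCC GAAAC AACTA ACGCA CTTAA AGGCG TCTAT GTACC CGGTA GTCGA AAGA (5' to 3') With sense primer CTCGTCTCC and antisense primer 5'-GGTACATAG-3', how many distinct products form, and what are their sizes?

Two products: 83 bp, 67 bp

The forward primer CTCGTCTCC matches the top strand at positions 18–26, 34–42.
The reverse primer's reverse complement is CTATGTACC, matching at positions 92–100.
Each forward site pairs with the reverse site to give a product ending at position 100: sizes 83, 67 bp.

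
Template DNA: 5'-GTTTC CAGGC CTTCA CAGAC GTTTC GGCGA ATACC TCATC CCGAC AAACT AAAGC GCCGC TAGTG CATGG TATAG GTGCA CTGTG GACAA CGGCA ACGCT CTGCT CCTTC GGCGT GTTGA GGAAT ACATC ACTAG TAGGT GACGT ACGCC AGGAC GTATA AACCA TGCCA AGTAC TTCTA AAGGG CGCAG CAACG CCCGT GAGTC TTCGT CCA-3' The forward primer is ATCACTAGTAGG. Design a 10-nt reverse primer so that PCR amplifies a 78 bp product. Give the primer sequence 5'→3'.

The forward primer binds at positions 128–139, so a 78 bp product ends at position 128 + 78 − 1 = 205.
The reverse primer anneals to the top strand over positions 196–205, i.e. to CCCGTGAGTC.
Its sequence written 5'→3' is the reverse complement: GACTCACGGG.

5'-GACTCACGGG-3'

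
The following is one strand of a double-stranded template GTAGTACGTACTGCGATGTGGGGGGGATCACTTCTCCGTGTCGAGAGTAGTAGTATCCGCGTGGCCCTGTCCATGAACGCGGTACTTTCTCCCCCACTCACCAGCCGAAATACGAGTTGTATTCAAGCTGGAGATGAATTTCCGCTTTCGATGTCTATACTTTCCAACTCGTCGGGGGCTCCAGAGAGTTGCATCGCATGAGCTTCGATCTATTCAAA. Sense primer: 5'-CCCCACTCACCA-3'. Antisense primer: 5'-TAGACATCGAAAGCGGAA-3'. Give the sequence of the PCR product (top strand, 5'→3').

The forward primer matches the template at positions 92–103.
Taking the reverse complement of TAGACATCGAAAGCGGAA gives TTCCGCTTTCGATGTCTA, found at positions 140–157 on the template; the primer anneals here to the top strand with its 3' end pointing upstream.
The product is the template from position 92 through 157 (66 bp).

5'-CCCCACTCACCAGCCGAAATACGAGTTGTATTCAAGCTGGAGATGAATTTCCGCTTTCGATGTCTA-3'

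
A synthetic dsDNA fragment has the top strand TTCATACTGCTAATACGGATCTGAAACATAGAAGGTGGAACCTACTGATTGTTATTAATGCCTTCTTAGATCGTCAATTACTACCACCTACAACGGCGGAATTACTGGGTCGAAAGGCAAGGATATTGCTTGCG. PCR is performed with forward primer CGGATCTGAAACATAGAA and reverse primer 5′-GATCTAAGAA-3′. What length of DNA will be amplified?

The forward primer matches the template at positions 16–33.
The reverse primer's reverse complement is TTCTTAGATC, which matches the template at positions 63–72.
Amplicon spans positions 16–72: 57 bp.

57 bp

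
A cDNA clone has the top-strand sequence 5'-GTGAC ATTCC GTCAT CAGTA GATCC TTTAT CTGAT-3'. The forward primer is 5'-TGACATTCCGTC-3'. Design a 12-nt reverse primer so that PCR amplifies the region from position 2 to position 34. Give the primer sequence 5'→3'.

5'-TCAGATAAAGGA-3'

The product's 3' end on the top strand is position 34.
The reverse primer anneals to the top strand over positions 23–34, i.e. to TCCTTTATCTGA.
Its sequence written 5'→3' is the reverse complement: TCAGATAAAGGA.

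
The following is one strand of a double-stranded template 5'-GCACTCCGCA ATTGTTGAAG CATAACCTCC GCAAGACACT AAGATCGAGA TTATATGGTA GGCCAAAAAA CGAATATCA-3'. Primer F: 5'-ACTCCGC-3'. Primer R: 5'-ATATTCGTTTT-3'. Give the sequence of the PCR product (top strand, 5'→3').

5'-ACTCCGCAATTGTTGAAGCATAACCTCCGCAAGACACTAAGATCGAGATTATATGGTAGGCCAAAAAACGAATAT-3'

Scanning the template, ACTCCGC occurs at positions 3–9; this primer anneals to the bottom strand there with its 3' end pointing downstream.
The reverse primer's reverse complement is AAAACGAATAT, which matches the template at positions 67–77.
The product is the template from position 3 through 77 (75 bp).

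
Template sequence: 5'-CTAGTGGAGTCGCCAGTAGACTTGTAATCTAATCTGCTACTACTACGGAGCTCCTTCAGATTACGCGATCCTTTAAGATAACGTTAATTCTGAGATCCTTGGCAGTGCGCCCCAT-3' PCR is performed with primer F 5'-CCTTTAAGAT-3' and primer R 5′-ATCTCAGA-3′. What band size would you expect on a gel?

Forward primer CCTTTAAGAT is found on the top strand at positions 70–79.
Taking the reverse complement of ATCTCAGA gives TCTGAGAT, found at positions 89–96 on the template; the primer anneals here to the top strand with its 3' end pointing upstream.
Product length = (reverse-primer end) − (forward-primer start) + 1 = 96 − 70 + 1 = 27 bp.

27 bp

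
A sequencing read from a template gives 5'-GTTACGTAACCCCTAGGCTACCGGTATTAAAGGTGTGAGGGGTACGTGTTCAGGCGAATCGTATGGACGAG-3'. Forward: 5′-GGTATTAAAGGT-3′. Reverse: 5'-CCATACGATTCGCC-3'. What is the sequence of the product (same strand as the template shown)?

Forward primer GGTATTAAAGGT is found on the top strand at positions 23–34.
The reverse primer's reverse complement is GGCGAATCGTATGG, which matches the template at positions 53–66.
The product is the template from position 23 through 66 (44 bp).

5'-GGTATTAAAGGTGTGAGGGGTACGTGTTCAGGCGAATCGTATGG-3'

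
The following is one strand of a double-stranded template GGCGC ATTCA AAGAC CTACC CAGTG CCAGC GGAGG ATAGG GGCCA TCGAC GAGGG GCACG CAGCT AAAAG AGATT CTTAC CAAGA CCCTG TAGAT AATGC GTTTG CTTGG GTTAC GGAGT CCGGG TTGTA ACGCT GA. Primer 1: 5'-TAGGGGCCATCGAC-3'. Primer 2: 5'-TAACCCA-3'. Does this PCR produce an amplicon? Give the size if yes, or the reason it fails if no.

Yes — a 78 bp product.

Primer 1 (TAGGGGCCATCGAC) matches the top strand at positions 37–50; it acts as a forward primer.
Primer 2's reverse complement is TGGGTTA, matching the top strand at positions 108–114; it acts as a reverse primer.
The 3' ends face each other across positions 37–114, giving a 78 bp product.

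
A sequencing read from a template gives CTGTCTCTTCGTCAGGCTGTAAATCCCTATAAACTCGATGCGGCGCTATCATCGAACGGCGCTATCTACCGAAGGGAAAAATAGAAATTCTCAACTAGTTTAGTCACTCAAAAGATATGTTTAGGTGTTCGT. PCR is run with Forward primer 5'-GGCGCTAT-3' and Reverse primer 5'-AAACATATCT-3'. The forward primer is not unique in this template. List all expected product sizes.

The forward primer GGCGCTAT matches the top strand at positions 42–49, 58–65.
The reverse primer's reverse complement is AGATATGTTT, matching at positions 113–122.
Each forward site pairs with the reverse site to give a product ending at position 122: sizes 81, 65 bp.

81 bp, 65 bp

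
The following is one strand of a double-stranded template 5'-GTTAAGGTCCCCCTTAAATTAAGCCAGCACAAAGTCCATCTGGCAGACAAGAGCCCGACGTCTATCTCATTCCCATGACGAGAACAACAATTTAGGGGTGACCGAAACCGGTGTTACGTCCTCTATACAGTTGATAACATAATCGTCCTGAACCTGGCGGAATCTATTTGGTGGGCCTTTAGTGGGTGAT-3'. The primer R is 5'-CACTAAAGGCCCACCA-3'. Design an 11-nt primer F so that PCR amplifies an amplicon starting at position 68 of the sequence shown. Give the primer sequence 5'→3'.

5'-CATTCCCATGA-3'

The reverse primer's reverse complement TGGTGGGCCTTTAGTG matches the template at positions 169–184; the product starts at position 68.
The forward primer is identical to the top strand over positions 68–78: CATTCCCATGA.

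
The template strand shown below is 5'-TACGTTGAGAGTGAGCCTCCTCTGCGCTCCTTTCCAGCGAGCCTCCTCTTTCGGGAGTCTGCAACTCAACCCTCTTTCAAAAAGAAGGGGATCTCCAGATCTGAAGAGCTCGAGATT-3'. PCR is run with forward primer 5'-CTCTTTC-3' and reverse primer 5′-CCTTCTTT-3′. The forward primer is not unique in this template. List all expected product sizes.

43 bp, 17 bp

The forward primer CTCTTTC matches the top strand at positions 46–52, 72–78.
The reverse primer's reverse complement is AAAGAAGG, matching at positions 81–88.
Each forward site pairs with the reverse site to give a product ending at position 88: sizes 43, 17 bp.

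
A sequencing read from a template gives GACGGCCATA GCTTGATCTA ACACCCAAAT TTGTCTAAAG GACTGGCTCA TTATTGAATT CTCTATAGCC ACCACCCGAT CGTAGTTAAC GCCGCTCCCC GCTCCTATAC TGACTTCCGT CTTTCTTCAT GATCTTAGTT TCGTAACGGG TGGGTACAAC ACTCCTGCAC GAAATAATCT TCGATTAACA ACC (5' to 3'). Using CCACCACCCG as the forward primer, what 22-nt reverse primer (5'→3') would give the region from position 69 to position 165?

5'-GGAGTGTTGTACCCACCCGTTA-3'

The product's 3' end on the top strand is position 165.
The reverse primer anneals to the top strand over positions 144–165, i.e. to TAACGGGTGGGTACAACACTCC.
Its sequence written 5'→3' is the reverse complement: GGAGTGTTGTACCCACCCGTTA.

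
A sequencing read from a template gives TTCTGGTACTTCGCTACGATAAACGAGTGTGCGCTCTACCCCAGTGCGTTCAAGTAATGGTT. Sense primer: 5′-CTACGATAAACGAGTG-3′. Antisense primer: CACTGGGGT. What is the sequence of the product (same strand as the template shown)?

5'-CTACGATAAACGAGTGTGCGCTCTACCCCAGTG-3'

Scanning the template, CTACGATAAACGAGTG occurs at positions 14–29; this primer anneals to the bottom strand there with its 3' end pointing downstream.
Taking the reverse complement of CACTGGGGT gives ACCCCAGTG, found at positions 38–46 on the template; the primer anneals here to the top strand with its 3' end pointing upstream.
The product is the template from position 14 through 46 (33 bp).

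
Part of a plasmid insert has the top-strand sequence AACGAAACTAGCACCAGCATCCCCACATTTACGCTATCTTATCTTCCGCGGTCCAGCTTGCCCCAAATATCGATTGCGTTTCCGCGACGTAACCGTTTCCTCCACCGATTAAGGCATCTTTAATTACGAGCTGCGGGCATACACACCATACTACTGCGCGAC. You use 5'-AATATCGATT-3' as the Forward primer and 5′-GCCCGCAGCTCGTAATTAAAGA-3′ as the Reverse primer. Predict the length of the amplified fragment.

The forward primer matches the template at positions 66–75.
The reverse primer's reverse complement is TCTTTAATTACGAGCTGCGGGC, which matches the template at positions 117–138.
The product runs from position 66 to position 138, so its length is 138 − 66 + 1 = 73 bp.

73 bp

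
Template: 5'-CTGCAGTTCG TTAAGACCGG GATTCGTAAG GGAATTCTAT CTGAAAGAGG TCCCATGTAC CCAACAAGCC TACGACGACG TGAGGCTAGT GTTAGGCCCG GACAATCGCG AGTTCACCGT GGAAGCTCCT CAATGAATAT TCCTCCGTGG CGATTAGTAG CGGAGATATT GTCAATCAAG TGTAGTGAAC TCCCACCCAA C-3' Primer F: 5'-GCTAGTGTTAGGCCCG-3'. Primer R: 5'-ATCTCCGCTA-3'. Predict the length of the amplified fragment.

83 bp

The forward primer matches the template at positions 85–100.
Reverse complement of the reverse primer: TAGCGGAGAT. This occurs on the top strand at positions 158–167.
Product length = (reverse-primer end) − (forward-primer start) + 1 = 167 − 85 + 1 = 83 bp.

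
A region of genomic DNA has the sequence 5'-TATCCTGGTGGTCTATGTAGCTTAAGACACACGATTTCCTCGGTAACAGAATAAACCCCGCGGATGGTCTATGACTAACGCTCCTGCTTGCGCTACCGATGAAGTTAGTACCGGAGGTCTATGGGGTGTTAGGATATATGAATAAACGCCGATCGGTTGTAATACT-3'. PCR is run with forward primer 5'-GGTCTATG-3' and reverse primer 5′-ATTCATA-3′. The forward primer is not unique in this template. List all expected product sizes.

134 bp, 78 bp, 28 bp

The forward primer GGTCTATG matches the top strand at positions 10–17, 66–73, 116–123.
The reverse primer's reverse complement is TATGAAT, matching at positions 137–143.
Each forward site pairs with the reverse site to give a product ending at position 143: sizes 134, 78, 28 bp.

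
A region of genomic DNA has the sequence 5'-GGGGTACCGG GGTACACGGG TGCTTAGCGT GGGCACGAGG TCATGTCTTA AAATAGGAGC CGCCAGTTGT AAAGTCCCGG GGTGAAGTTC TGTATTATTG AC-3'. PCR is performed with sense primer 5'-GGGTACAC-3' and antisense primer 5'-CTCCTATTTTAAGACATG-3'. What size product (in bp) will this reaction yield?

Forward primer GGGTACAC is found on the top strand at positions 10–17.
Taking the reverse complement of CTCCTATTTTAAGACATG gives CATGTCTTAAAATAGGAG, found at positions 42–59 on the template; the primer anneals here to the top strand with its 3' end pointing upstream.
Product length = (reverse-primer end) − (forward-primer start) + 1 = 59 − 10 + 1 = 50 bp.

50 bp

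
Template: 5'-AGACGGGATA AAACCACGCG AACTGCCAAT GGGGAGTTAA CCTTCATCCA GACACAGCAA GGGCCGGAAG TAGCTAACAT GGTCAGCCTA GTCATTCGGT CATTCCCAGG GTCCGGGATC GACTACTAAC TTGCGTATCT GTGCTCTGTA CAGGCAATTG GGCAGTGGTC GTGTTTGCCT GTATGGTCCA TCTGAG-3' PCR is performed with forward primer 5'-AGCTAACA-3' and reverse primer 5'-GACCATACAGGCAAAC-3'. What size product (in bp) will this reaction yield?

The forward primer matches the template at positions 72–79.
The reverse primer's reverse complement is GTTTGCCTGTATGGTC, which matches the template at positions 173–188.
Amplicon spans positions 72–188: 117 bp.

117 bp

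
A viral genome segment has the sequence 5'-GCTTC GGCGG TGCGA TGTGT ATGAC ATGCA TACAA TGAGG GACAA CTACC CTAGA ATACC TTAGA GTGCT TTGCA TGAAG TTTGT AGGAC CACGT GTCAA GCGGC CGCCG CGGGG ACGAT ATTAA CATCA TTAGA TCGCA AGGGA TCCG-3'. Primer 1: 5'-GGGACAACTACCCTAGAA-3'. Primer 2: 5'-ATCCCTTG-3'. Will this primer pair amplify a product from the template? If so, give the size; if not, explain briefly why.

Yes — a 108 bp product.

Primer 1 (GGGACAACTACCCTAGAA) matches the top strand at positions 39–56; it acts as a forward primer.
Primer 2's reverse complement is CAAGGGAT, matching the top strand at positions 139–146; it acts as a reverse primer.
The 3' ends face each other across positions 39–146, giving a 108 bp product.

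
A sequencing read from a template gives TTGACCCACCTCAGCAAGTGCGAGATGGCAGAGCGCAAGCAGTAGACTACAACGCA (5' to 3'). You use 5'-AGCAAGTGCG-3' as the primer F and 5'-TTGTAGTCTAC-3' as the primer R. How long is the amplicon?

Scanning the template, AGCAAGTGCG occurs at positions 13–22; this primer anneals to the bottom strand there with its 3' end pointing downstream.
Taking the reverse complement of TTGTAGTCTAC gives GTAGACTACAA, found at positions 42–52 on the template; the primer anneals here to the top strand with its 3' end pointing upstream.
The product runs from position 13 to position 52, so its length is 52 − 13 + 1 = 40 bp.

40 bp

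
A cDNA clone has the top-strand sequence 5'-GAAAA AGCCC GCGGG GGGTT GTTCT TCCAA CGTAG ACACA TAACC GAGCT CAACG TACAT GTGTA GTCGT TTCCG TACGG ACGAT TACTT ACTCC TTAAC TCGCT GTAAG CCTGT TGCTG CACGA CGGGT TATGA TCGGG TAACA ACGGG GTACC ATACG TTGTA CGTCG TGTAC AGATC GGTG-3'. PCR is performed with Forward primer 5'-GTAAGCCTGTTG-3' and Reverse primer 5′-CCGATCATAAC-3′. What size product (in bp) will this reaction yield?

34 bp

Scanning the template, GTAAGCCTGTTG occurs at positions 106–117; this primer anneals to the bottom strand there with its 3' end pointing downstream.
Reverse complement of the reverse primer: GTTATGATCGG. This occurs on the top strand at positions 129–139.
Product length = (reverse-primer end) − (forward-primer start) + 1 = 139 − 106 + 1 = 34 bp.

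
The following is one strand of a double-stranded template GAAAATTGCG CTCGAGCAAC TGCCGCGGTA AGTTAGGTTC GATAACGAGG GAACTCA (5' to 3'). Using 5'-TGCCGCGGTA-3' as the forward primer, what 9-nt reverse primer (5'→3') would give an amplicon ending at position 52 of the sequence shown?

The forward primer binds at positions 21–30; the product's 3' end on the top strand is position 52.
The reverse primer anneals to the top strand over positions 44–52, i.e. to AACGAGGGA.
Its sequence written 5'→3' is the reverse complement: TCCCTCGTT.

5'-TCCCTCGTT-3'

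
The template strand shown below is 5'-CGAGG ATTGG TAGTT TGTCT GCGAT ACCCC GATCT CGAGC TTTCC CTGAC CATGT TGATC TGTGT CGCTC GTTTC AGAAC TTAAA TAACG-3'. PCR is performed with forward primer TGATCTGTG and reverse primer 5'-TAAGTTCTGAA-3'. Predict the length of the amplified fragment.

The forward primer matches the template at positions 56–64.
The reverse primer's reverse complement is TTCAGAACTTA, which matches the template at positions 73–83.
Amplicon spans positions 56–83: 28 bp.

28 bp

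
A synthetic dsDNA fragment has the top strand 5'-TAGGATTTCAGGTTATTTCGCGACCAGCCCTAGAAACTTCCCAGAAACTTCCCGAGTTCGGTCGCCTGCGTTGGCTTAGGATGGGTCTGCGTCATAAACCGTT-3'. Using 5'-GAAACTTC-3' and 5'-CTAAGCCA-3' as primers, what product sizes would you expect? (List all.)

47 bp, 36 bp

The forward primer GAAACTTC matches the top strand at positions 33–40, 44–51.
The reverse primer's reverse complement is TGGCTTAG, matching at positions 72–79.
Each forward site pairs with the reverse site to give a product ending at position 79: sizes 47, 36 bp.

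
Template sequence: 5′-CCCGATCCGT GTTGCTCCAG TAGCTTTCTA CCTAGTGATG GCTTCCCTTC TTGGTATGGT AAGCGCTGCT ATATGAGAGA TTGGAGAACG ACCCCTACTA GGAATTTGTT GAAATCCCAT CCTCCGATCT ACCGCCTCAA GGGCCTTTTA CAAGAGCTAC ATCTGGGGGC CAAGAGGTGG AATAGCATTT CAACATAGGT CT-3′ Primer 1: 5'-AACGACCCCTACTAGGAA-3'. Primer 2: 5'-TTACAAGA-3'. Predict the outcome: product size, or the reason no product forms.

Primer 1 (AACGACCCCTACTAGGAA) matches the top strand at positions 87–104 (3' end points downstream).
Primer 2 (TTACAAGA) also matches the top strand directly, at positions 148–155 — its reverse complement TCTTGTAA is not present.
Both primers anneal to the bottom strand with 3' ends pointing the same way, so neither can prime synthesis back toward the other.

No product — both primers anneal to the same strand and extend in the same direction.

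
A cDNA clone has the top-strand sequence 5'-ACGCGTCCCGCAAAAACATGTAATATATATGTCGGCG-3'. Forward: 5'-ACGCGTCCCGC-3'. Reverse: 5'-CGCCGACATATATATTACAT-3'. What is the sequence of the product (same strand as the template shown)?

5'-ACGCGTCCCGCAAAAACATGTAATATATATGTCGGCG-3'

Forward primer ACGCGTCCCGC is found on the top strand at positions 1–11.
The reverse primer's reverse complement is ATGTAATATATATGTCGGCG, which matches the template at positions 18–37.
The product is the template from position 1 through 37 (37 bp).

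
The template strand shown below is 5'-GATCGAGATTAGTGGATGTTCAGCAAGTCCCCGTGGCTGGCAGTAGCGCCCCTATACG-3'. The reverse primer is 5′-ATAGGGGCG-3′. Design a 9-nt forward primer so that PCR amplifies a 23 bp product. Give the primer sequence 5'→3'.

The reverse primer's reverse complement CGCCCCTAT matches the template at positions 47–55, so the product ends at position 55.
A 23 bp product then starts at position 55 − 23 + 1 = 33.
The forward primer is identical to the top strand there: GTGGCTGGC.

5'-GTGGCTGGC-3'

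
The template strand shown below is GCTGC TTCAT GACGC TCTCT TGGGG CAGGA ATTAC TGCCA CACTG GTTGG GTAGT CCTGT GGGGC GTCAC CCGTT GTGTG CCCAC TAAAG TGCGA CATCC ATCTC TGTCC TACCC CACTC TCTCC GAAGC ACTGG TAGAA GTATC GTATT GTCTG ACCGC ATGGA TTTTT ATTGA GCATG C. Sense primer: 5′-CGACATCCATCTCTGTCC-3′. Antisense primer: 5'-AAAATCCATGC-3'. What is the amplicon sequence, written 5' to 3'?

Forward primer CGACATCCATCTCTGTCC is found on the top strand at positions 93–110.
The reverse primer's reverse complement is GCATGGATTTT, which matches the template at positions 159–169.
The product is the template from position 93 through 169 (77 bp).

5'-CGACATCCATCTCTGTCCTACCCCACTCTCTCCGAAGCACTGGTAGAAGTATCGTATTGTCTGACCGCATGGATTTT-3'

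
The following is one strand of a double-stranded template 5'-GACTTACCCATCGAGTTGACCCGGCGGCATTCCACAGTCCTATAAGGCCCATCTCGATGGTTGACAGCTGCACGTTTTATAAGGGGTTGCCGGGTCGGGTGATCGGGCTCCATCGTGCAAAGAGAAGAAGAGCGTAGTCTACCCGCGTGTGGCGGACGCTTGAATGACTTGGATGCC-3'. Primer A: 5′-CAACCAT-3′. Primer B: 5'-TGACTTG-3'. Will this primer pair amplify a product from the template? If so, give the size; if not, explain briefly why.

No product — the primers' 3' ends point away from each other.

Primer A (CAACCAT) has reverse complement ATGGTTG, which matches the top strand at positions 57–63; primer A anneals to the top strand there with its 3' end pointing upstream toward position 57.
Primer B (TGACTTG) matches the top strand directly at positions 165–171; it anneals to the bottom strand with its 3' end pointing downstream toward position 171.
The 3' ends diverge (primer A extends toward position 1, primer B toward position 177), so the primers never converge on a shared product.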